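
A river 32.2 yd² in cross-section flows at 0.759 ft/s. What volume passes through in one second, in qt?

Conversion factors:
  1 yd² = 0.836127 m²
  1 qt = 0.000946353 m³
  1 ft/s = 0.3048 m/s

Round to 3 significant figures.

0.759 ft/s × 0.3048 → 0.231343 m/s
32.2 yd² × 0.836127 → 26.9233 m²
V = v × A × t = 0.231343 m/s × 26.9233 m² × 1 s = 6.22852 m³
6.22852 m³ ÷ (0.000946353 m³/qt) = 6581.6 qt

6580 qt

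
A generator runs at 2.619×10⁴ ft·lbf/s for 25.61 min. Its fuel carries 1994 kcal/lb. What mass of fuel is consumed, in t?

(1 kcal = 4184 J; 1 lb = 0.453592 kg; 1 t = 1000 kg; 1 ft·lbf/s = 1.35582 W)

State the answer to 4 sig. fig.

0.002967 t

2.619×10⁴ ft·lbf/s → 35508.9 W
25.61 min → 1536.6 s
E = P × t = 35508.9 × 1536.6 = 5.4563×10⁷ J
1994 kcal/lb → 1.8393×10⁷ J/kg
m = E / e_s = 5.4563×10⁷ / 1.8393×10⁷ = 2.96651 kg
In t: 2.96651 / 1000 = 0.00296651 t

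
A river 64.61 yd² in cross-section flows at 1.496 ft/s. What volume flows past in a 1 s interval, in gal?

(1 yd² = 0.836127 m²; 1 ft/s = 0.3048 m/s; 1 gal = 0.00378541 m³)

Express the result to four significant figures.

1.496 ft/s × 0.3048 → 0.455981 m/s
64.61 yd² × 0.836127 → 54.0222 m²
V = v × A × t = 0.455981 m/s × 54.0222 m² × 1 s = 24.6331 m³
24.6331 m³ ÷ (0.00378541 m³/gal) = 6507.38 gal

6507 gal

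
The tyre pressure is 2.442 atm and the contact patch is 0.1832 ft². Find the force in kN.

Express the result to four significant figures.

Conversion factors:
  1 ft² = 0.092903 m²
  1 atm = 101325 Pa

4.211 kN

2.442 atm × 101325 → 247436 Pa
0.1832 ft² × 0.092903 → 0.0170198 m²
F = P × A = 247436 Pa × 0.0170198 m² = 4211.31 N
4211.31 N ÷ (1000 N/kN) = 4.21131 kN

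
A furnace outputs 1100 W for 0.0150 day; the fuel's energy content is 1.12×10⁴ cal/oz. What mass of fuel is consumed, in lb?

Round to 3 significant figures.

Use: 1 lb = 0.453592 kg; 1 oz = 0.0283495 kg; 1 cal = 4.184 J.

0.0150 day → 1296 s
E = P × t = 1100 × 1296 = 1.4256×10⁶ J
1.12×10⁴ cal/oz → 1.65297×10⁶ J/kg
m = E / e_s = 1.4256×10⁶ / 1.65297×10⁶ = 0.862448 kg
In lb: 0.862448 / 0.453592 = 1.90137 lb

1.90 lb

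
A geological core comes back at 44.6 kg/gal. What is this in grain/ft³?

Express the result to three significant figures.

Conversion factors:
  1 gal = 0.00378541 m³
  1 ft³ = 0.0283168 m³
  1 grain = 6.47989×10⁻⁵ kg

5.15×10⁶ grain/ft³

44.6 kg/gal ÷ 0.00378541 m³/gal = 11782.1 kg/m³
11782.1 kg/m³ ÷ 6.47989×10⁻⁵ kg/grain × 0.0283168 m³/ft³ = 5.14872×10⁶ grain/ft³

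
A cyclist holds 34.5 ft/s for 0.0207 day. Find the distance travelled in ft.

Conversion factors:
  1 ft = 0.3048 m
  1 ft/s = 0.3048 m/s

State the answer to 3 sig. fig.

34.5 ft/s × 0.3048 → 10.5156 m/s
0.0207 day × 86400 → 1788.48 s
d = v × t = 10.5156 m/s × 1788.48 s = 18806.9 m
18806.9 m ÷ (0.3048 m/ft) = 61702.4 ft

6.17×10⁴ ft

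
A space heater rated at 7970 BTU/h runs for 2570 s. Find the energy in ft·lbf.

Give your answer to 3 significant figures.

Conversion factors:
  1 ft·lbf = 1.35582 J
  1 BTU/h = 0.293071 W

7970 BTU/h × 0.293071 = 2335.78 W
E = P × t = 2335.78 W × 2570 s = 6.00295×10⁶ J
6.00295×10⁶ J ÷ (1.35582 J/ft·lbf) = 4.42754×10⁶ ft·lbf

4.43×10⁶ ft·lbf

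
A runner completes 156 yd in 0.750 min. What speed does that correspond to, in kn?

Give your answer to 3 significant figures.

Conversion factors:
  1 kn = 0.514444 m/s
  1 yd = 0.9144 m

156 yd × 0.9144 → 142.646 m
0.750 min × 60 → 45 s
v = d / t = 142.646 m / 45 s = 3.16991 m/s
3.16991 m/s ÷ (0.514444 m/s/kn) = 6.16182 kn

6.16 kn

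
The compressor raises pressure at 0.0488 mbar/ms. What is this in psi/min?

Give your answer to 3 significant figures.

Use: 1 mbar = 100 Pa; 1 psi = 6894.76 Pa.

0.0488 mbar/ms × 100 Pa/mbar ÷ 0.001 s/ms = 4880 Pa/s
4880 Pa/s ÷ 6894.76 Pa/psi × 60 s/min = 42.467 psi/min

42.5 psi/min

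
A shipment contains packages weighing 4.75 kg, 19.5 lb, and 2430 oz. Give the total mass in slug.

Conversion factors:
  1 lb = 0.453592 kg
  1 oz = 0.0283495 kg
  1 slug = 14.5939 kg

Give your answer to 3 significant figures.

4.75 kg (already kg)
19.5 lb × 0.453592 = 8.84504 kg
2430 oz × 0.0283495 = 68.8893 kg
Combined: 4.75 + 8.84504 + 68.8893 = 82.4843 kg
In slug: 82.4843 / 14.5939 = 5.65197 slug

5.65 slug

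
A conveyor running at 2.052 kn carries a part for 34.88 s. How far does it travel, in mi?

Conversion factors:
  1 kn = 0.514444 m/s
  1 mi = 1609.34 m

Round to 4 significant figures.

0.02288 mi

2.052 kn × 0.514444 → 1.05564 m/s
d = v × t = 1.05564 m/s × 34.88 s = 36.8207 m
36.8207 m ÷ (1609.34 m/mi) = 0.0228794 mi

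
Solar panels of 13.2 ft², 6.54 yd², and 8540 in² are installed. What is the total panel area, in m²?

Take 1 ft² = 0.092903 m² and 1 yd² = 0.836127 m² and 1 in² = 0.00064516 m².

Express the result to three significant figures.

12.2 m²

13.2 ft² × 0.092903 → 1.22632 m²
6.54 yd² × 0.836127 → 5.46827 m²
8540 in² × 0.00064516 → 5.50967 m²
Total: 1.22632 + 5.46827 + 5.50967 = 12.2043 m²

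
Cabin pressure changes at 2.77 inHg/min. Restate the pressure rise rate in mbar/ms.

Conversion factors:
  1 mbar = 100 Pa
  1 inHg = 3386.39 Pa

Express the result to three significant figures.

0.00156 mbar/ms

2.77 inHg/min × 3386.39 Pa/inHg ÷ 60 s/min = 156.338 Pa/s
156.338 Pa/s ÷ 100 Pa/mbar × 0.001 s/ms = 0.00156338 mbar/ms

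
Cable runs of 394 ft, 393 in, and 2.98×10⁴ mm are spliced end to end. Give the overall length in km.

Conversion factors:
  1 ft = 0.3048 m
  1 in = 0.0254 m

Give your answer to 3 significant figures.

0.160 km

394 ft × 0.3048 = 120.091 m
393 in × 0.0254 = 9.9822 m
2.98×10⁴ mm × 0.001 = 29.8 m
Total: 120.091 + 9.9822 + 29.8 = 159.873 m
In km: 159.873 / 1000 = 0.159873 km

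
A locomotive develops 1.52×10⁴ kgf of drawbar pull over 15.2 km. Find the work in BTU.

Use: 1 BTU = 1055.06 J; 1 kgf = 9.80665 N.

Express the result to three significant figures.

2.15×10⁶ BTU

1.52×10⁴ kgf × 9.80665 = 149061 N
15.2 km × 1000 = 15200 m
W = F × d = 149061 N × 15200 m = 2.26573×10⁹ J
2.26573×10⁹ J ÷ (1055.06 J/BTU) = 2.14749×10⁶ BTU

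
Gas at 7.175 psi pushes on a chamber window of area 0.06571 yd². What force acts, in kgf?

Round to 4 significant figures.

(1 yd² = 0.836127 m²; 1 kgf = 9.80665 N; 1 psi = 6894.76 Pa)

277.2 kgf

7.175 psi × 6894.76 = 49469.9 Pa
0.06571 yd² × 0.836127 = 0.0549419 m²
F = P × A = 49469.9 Pa × 0.0549419 m² = 2717.97 N
2717.97 N ÷ (9.80665 N/kgf) = 277.156 kgf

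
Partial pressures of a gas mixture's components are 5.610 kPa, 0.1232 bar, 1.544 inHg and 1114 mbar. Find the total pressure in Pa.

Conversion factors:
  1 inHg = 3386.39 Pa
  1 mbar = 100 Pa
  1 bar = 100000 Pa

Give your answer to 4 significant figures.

5.610 kPa × 1000 = 5610 Pa
0.1232 bar × 100000 = 12320 Pa
1.544 inHg × 3386.39 = 5228.59 Pa
1114 mbar × 100 = 111400 Pa
Combined: 5610 + 12320 + 5228.59 + 111400 = 134559 Pa

1.346×10⁵ Pa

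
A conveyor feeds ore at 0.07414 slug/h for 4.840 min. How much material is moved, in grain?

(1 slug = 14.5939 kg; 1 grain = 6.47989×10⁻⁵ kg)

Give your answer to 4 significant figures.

1347 grain

0.07414 slug/h → 3.00553×10⁻⁴ kg/s
4.840 min → 290.4 s
m = ṁ × t = 3.00553×10⁻⁴ × 290.4 = 0.0872806 kg
In grain: 0.0872806 / 6.47989×10⁻⁵ = 1346.95 grain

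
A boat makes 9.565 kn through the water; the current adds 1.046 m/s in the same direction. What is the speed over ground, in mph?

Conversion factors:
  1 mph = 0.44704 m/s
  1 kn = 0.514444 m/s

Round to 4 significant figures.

9.565 kn × 0.514444 = 4.92066 m/s
1.046 m/s (already m/s)
Combined: 4.92066 + 1.046 = 5.96666 m/s
In mph: 5.96666 / 0.44704 = 13.347 mph

13.35 mph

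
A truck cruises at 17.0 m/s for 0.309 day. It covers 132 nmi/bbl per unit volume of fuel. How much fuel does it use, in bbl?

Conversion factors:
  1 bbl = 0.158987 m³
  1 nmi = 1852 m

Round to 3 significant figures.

1.86 bbl

0.309 day → 26697.6 s
d = v × t = 17 × 26697.6 = 453859 m
132 nmi/bbl → 1.53764×10⁶ m/m³
V = d / (distance per unit fuel) = 453859 / 1.53764×10⁶ = 0.295166 m³
In bbl: 0.295166 / 0.158987 = 1.85654 bbl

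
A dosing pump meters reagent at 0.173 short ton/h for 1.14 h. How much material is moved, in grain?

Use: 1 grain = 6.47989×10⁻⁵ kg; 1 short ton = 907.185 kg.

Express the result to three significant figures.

0.173 short ton/h → 0.0435953 kg/s
1.14 h → 4104 s
m = ṁ × t = 0.0435953 × 4104 = 178.915 kg
In grain: 178.915 / 6.47989×10⁻⁵ = 2.76108×10⁶ grain

2.76×10⁶ grain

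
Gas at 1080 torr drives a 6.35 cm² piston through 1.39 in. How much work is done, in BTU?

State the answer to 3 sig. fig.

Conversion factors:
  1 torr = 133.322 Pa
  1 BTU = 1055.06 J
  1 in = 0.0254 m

1080 torr → 143988 Pa
6.35 cm² → 6.35×10⁻⁴ m²
F = P × A = 143988 × 6.35×10⁻⁴ = 91.4324 N
1.39 in → 0.035306 m
W = F × d = 91.4324 × 0.035306 = 3.22811 J
In BTU: 3.22811 / 1055.06 = 0.00305965 BTU

0.00306 BTU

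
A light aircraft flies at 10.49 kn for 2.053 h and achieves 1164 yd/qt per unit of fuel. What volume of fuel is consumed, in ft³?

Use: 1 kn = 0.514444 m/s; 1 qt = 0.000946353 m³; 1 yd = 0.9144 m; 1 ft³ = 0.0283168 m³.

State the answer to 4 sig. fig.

10.49 kn → 5.39652 m/s
2.053 h → 7390.8 s
d = v × t = 5.39652 × 7390.8 = 39884.6 m
1164 yd/qt → 1.1247×10⁶ m/m³
V = d / (distance per unit fuel) = 39884.6 / 1.1247×10⁶ = 0.0354624 m³
In ft³: 0.0354624 / 0.0283168 = 1.25234 ft³

1.252 ft³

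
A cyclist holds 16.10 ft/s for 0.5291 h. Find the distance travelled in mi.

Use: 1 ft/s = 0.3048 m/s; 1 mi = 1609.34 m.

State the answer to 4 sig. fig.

16.10 ft/s × 0.3048 = 4.90728 m/s
0.5291 h × 3600 = 1904.76 s
d = v × t = 4.90728 m/s × 1904.76 s = 9347.19 m
9347.19 m ÷ (1609.34 m/mi) = 5.80809 mi

5.808 mi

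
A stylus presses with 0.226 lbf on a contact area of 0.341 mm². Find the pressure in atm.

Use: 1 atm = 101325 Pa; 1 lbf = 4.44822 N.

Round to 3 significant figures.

29.1 atm

0.226 lbf × 4.44822 → 1.0053 N
0.341 mm² × 10⁻⁶ → 3.41×10⁻⁷ m²
P = F / A = 1.0053 N / 3.41×10⁻⁷ m² = 2.94809×10⁶ Pa
2.94809×10⁶ Pa ÷ (101325 Pa/atm) = 29.0954 atm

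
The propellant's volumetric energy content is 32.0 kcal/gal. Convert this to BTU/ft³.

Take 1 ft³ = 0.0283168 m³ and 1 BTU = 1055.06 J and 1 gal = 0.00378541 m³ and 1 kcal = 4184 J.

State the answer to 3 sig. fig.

949 BTU/ft³

32.0 kcal/gal × 4184 J/kcal ÷ 0.00378541 m³/gal = 3.53695×10⁷ J/m³
3.53695×10⁷ J/m³ ÷ 1055.06 J/BTU × 0.0283168 m³/ft³ = 949.284 BTU/ft³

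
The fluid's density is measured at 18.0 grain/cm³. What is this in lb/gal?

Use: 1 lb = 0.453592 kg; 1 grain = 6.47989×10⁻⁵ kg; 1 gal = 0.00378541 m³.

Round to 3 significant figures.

18.0 grain/cm³ × 6.47989×10⁻⁵ kg/grain ÷ 10⁻⁶ m³/cm³ = 1166.38 kg/m³
1166.38 kg/m³ ÷ 0.453592 kg/lb × 0.00378541 m³/gal = 9.73392 lb/gal

9.73 lb/gal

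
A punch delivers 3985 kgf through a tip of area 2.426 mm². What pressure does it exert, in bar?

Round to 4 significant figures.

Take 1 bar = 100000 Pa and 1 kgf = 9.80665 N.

3985 kgf × 9.80665 → 39079.5 N
2.426 mm² × 10⁻⁶ → 2.426×10⁻⁶ m²
P = F / A = 39079.5 N / 2.426×10⁻⁶ m² = 1.61086×10¹⁰ Pa
1.61086×10¹⁰ Pa ÷ (100000 Pa/bar) = 161086 bar

1.611×10⁵ bar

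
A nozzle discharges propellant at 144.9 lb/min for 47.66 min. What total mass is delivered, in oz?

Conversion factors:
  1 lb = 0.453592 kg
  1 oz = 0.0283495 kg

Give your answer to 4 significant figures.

1.105×10⁵ oz

144.9 lb/min → 1.09542 kg/s
47.66 min → 2859.6 s
m = ṁ × t = 1.09542 × 2859.6 = 3132.46 kg
In oz: 3132.46 / 0.0283495 = 110494 oz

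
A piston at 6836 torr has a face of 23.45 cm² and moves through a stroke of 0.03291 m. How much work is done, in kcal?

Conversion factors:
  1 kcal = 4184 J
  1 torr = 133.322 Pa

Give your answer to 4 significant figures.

0.01681 kcal

6836 torr → 911389 Pa
23.45 cm² → 0.002345 m²
F = P × A = 911389 × 0.002345 = 2137.21 N
W = F × d = 2137.21 × 0.03291 = 70.3356 J
In kcal: 70.3356 / 4184 = 0.0168106 kcal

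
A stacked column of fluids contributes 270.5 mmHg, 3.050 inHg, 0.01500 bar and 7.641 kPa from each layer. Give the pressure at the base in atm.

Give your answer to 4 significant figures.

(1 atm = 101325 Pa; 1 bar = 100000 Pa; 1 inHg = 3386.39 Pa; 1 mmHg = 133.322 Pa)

270.5 mmHg × 133.322 = 36063.6 Pa
3.050 inHg × 3386.39 = 10328.5 Pa
0.01500 bar × 100000 = 1500 Pa
7.641 kPa × 1000 = 7641 Pa
Total: 36063.6 + 10328.5 + 1500 + 7641 = 55533.1 Pa
In atm: 55533.1 / 101325 = 0.548069 atm

0.5481 atm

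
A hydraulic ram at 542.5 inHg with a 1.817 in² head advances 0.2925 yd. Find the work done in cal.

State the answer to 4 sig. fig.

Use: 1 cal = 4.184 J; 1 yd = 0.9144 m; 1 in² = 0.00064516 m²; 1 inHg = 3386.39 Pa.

542.5 inHg → 1.83712×10⁶ Pa
1.817 in² → 0.00117226 m²
F = P × A = 1.83712×10⁶ × 0.00117226 = 2153.58 N
0.2925 yd → 0.267462 m
W = F × d = 2153.58 × 0.267462 = 576.001 J
In cal: 576.001 / 4.184 = 137.668 cal

137.7 cal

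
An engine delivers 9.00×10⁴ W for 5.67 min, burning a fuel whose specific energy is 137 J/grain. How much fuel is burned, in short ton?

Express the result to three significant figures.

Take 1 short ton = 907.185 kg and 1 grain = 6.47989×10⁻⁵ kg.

0.0160 short ton

5.67 min → 340.2 s
E = P × t = 90000 × 340.2 = 3.0618×10⁷ J
137 J/grain → 2.11423×10⁶ J/kg
m = E / e_s = 3.0618×10⁷ / 2.11423×10⁶ = 14.4819 kg
In short ton: 14.4819 / 907.185 = 0.0159636 short ton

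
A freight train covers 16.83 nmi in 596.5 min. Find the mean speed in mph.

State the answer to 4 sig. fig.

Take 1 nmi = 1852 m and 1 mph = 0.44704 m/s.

16.83 nmi × 1852 → 31169.2 m
596.5 min × 60 → 35790 s
v = d / t = 31169.2 m / 35790 s = 0.870891 m/s
0.870891 m/s ÷ (0.44704 m/s/mph) = 1.94813 mph

1.948 mph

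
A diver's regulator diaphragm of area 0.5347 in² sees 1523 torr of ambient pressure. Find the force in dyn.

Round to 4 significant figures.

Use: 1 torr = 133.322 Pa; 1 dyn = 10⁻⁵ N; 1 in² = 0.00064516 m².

7.005×10⁶ dyn

1523 torr × 133.322 → 203049 Pa
0.5347 in² × 0.00064516 → 3.44967×10⁻⁴ m²
F = P × A = 203049 Pa × 3.44967×10⁻⁴ m² = 70.0452 N
70.0452 N ÷ (10⁻⁵ N/dyn) = 7.00452×10⁶ dyn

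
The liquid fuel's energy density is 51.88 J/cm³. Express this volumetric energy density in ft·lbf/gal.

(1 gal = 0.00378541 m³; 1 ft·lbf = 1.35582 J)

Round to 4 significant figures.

1.448×10⁵ ft·lbf/gal

51.88 J/cm³ ÷ 10⁻⁶ m³/cm³ = 5.188×10⁷ J/m³
5.188×10⁷ J/m³ ÷ 1.35582 J/ft·lbf × 0.00378541 m³/gal = 144847 ft·lbf/gal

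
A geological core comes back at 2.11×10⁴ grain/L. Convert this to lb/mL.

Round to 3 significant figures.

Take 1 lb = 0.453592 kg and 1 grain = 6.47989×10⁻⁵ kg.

0.00301 lb/mL

2.11×10⁴ grain/L × 6.47989×10⁻⁵ kg/grain ÷ 0.001 m³/L = 1367.26 kg/m³
1367.26 kg/m³ ÷ 0.453592 kg/lb × 10⁻⁶ m³/mL = 0.00301429 lb/mL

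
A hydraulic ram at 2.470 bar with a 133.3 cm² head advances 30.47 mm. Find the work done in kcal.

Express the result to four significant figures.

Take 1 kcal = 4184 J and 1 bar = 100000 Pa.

2.470 bar → 247000 Pa
133.3 cm² → 0.01333 m²
F = P × A = 247000 × 0.01333 = 3292.51 N
30.47 mm → 0.03047 m
W = F × d = 3292.51 × 0.03047 = 100.323 J
In kcal: 100.323 / 4184 = 0.0239778 kcal

0.02398 kcal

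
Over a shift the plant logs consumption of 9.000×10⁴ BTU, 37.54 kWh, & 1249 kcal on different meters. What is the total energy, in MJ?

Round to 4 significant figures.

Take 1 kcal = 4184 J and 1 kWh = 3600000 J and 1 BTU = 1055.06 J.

9.000×10⁴ BTU × 1055.06 = 9.49554×10⁷ J
37.54 kWh × 3600000 = 1.35144×10⁸ J
1249 kcal × 4184 = 5.22582×10⁶ J
Combined: 9.49554×10⁷ + 1.35144×10⁸ + 5.22582×10⁶ = 2.35325×10⁸ J
In MJ: 2.35325×10⁸ / 1000000 = 235.325 MJ

235.3 MJ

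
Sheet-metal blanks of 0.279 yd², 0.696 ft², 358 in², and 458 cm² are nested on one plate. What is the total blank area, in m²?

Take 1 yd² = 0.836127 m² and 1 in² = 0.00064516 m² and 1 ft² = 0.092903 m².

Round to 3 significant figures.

0.279 yd² × 0.836127 = 0.233279 m²
0.696 ft² × 0.092903 = 0.0646605 m²
358 in² × 0.00064516 = 0.230967 m²
458 cm² × 0.0001 = 0.0458 m²
Combined: 0.233279 + 0.0646605 + 0.230967 + 0.0458 = 0.574706 m²

0.575 m²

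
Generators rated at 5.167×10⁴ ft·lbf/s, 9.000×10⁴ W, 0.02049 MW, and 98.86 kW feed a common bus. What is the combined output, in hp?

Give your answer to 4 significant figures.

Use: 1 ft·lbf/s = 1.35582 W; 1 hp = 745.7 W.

5.167×10⁴ ft·lbf/s × 1.35582 = 70055.2 W
9.000×10⁴ W (already W)
0.02049 MW × 1000000 = 20490 W
98.86 kW × 1000 = 98860 W
Total: 70055.2 + 90000 + 20490 + 98860 = 279405 W
In hp: 279405 / 745.7 = 374.688 hp

374.7 hp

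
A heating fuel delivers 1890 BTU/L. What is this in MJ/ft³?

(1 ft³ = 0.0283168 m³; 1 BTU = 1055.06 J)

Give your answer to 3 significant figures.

1890 BTU/L × 1055.06 J/BTU ÷ 0.001 m³/L = 1.99406×10⁹ J/m³
1.99406×10⁹ J/m³ ÷ 1000000 J/MJ × 0.0283168 m³/ft³ = 56.4654 MJ/ft³

56.5 MJ/ft³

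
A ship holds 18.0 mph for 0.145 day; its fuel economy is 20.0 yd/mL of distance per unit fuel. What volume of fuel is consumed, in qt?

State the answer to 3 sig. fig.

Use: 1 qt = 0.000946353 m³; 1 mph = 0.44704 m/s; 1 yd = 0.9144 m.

18.0 mph → 8.04672 m/s
0.145 day → 12528 s
d = v × t = 8.04672 × 12528 = 100809 m
20.0 yd/mL → 1.8288×10⁷ m/m³
V = d / (distance per unit fuel) = 100809 / 1.8288×10⁷ = 0.0055123 m³
In qt: 0.0055123 / 0.000946353 = 5.82478 qt

5.82 qt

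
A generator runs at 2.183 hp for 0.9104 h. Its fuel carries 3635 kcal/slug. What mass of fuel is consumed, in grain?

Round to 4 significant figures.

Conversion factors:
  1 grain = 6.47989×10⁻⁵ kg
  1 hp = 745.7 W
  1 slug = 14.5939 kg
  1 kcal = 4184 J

7.901×10⁴ grain

2.183 hp → 1627.86 W
0.9104 h → 3277.44 s
E = P × t = 1627.86 × 3277.44 = 5.33521×10⁶ J
3635 kcal/slug → 1.04214×10⁶ J/kg
m = E / e_s = 5.33521×10⁶ / 1.04214×10⁶ = 5.11948 kg
In grain: 5.11948 / 6.47989×10⁻⁵ = 79005.7 grain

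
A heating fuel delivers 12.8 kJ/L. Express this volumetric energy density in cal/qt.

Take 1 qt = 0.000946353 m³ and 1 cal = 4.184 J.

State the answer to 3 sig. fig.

12.8 kJ/L × 1000 J/kJ ÷ 0.001 m³/L = 1.28×10⁷ J/m³
1.28×10⁷ J/m³ ÷ 4.184 J/cal × 0.000946353 m³/qt = 2895.15 cal/qt

2900 cal/qt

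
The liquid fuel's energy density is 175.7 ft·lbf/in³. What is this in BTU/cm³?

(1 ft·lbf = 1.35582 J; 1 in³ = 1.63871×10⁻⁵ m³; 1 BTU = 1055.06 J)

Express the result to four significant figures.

0.01378 BTU/cm³

175.7 ft·lbf/in³ × 1.35582 J/ft·lbf ÷ 1.63871×10⁻⁵ m³/in³ = 1.45369×10⁷ J/m³
1.45369×10⁷ J/m³ ÷ 1055.06 J/BTU × 10⁻⁶ m³/cm³ = 0.0137783 BTU/cm³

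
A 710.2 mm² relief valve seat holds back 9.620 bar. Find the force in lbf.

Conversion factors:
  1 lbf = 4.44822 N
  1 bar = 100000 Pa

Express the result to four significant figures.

9.620 bar × 100000 → 962000 Pa
710.2 mm² × 10⁻⁶ → 7.102×10⁻⁴ m²
F = P × A = 962000 Pa × 7.102×10⁻⁴ m² = 683.212 N
683.212 N ÷ (4.44822 N/lbf) = 153.592 lbf

153.6 lbf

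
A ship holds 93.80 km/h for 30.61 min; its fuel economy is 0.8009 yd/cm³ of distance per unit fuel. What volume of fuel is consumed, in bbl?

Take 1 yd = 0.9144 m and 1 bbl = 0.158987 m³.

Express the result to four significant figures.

93.80 km/h → 26.0556 m/s
30.61 min → 1836.6 s
d = v × t = 26.0556 × 1836.6 = 47853.7 m
0.8009 yd/cm³ → 732343 m/m³
V = d / (distance per unit fuel) = 47853.7 / 732343 = 0.0653433 m³
In bbl: 0.0653433 / 0.158987 = 0.410998 bbl

0.4110 bbl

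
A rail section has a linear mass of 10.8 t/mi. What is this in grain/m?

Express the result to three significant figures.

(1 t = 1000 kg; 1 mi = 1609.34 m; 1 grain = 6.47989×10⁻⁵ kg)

1.04×10⁵ grain/m

10.8 t/mi × 1000 kg/t ÷ 1609.34 m/mi = 6.71083 kg/m
6.71083 kg/m ÷ 6.47989×10⁻⁵ kg/grain = 103564 grain/m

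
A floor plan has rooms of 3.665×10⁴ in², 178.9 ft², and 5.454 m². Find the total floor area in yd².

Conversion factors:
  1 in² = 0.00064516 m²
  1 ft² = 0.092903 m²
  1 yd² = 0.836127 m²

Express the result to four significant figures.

3.665×10⁴ in² × 0.00064516 → 23.6451 m²
178.9 ft² × 0.092903 → 16.6203 m²
5.454 m² (already m²)
Combined: 23.6451 + 16.6203 + 5.454 = 45.7194 m²
In yd²: 45.7194 / 0.836127 = 54.68 yd²

54.68 yd²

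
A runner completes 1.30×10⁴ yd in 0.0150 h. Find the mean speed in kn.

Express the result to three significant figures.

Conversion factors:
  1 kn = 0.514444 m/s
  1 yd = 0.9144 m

1.30×10⁴ yd × 0.9144 = 11887.2 m
0.0150 h × 3600 = 54 s
v = d / t = 11887.2 m / 54 s = 220.133 m/s
220.133 m/s ÷ (0.514444 m/s/kn) = 427.905 kn

428 kn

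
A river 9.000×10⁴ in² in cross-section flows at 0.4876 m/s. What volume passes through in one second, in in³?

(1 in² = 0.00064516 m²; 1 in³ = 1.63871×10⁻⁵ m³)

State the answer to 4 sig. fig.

9.000×10⁴ in² × 0.00064516 → 58.0644 m²
V = v × A × t = 0.4876 m/s × 58.0644 m² × 1 s = 28.3122 m³
28.3122 m³ ÷ (1.63871×10⁻⁵ m³/in³) = 1.72771×10⁶ in³

1.728×10⁶ in³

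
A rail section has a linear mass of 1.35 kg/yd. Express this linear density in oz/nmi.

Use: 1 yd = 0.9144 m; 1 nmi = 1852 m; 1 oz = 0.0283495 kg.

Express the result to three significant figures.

1.35 kg/yd ÷ 0.9144 m/yd = 1.47638 kg/m
1.47638 kg/m ÷ 0.0283495 kg/oz × 1852 m/nmi = 96448.1 oz/nmi

9.64×10⁴ oz/nmi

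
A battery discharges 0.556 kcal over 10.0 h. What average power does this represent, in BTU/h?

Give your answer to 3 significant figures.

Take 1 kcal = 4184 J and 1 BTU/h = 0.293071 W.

0.220 BTU/h

0.556 kcal × 4184 = 2326.3 J
10.0 h × 3600 = 36000 s
P = E / t = 2326.3 J / 36000 s = 0.0646194 W
0.0646194 W ÷ (0.293071 W/BTU/h) = 0.220491 BTU/h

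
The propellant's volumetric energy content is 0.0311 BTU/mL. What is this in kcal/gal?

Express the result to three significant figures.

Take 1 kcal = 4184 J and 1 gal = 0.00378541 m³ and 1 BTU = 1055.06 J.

0.0311 BTU/mL × 1055.06 J/BTU ÷ 10⁻⁶ m³/mL = 3.28124×10⁷ J/m³
3.28124×10⁷ J/m³ ÷ 4184 J/kcal × 0.00378541 m³/gal = 29.6865 kcal/gal

29.7 kcal/gal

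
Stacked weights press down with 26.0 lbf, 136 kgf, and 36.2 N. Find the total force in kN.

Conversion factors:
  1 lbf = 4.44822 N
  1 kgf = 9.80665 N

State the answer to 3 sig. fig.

1.49 kN

26.0 lbf × 4.44822 = 115.654 N
136 kgf × 9.80665 = 1333.7 N
36.2 N (already N)
Sum: 115.654 + 1333.7 + 36.2 = 1485.55 N
In kN: 1485.55 / 1000 = 1.48555 kN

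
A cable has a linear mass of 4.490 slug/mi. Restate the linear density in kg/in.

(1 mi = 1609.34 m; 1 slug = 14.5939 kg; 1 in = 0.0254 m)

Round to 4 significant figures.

0.001034 kg/in

4.490 slug/mi × 14.5939 kg/slug ÷ 1609.34 m/mi = 0.0407164 kg/m
0.0407164 kg/m × 0.0254 m/in = 0.0010342 kg/in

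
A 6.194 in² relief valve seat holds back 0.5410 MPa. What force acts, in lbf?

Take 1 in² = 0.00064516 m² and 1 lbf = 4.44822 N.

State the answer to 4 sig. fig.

0.5410 MPa × 1000000 → 541000 Pa
6.194 in² × 0.00064516 → 0.00399612 m²
F = P × A = 541000 Pa × 0.00399612 m² = 2161.9 N
2161.9 N ÷ (4.44822 N/lbf) = 486.015 lbf

486.0 lbf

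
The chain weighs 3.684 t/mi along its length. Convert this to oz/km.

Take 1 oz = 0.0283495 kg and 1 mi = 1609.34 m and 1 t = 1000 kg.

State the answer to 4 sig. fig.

8.075×10⁴ oz/km

3.684 t/mi × 1000 kg/t ÷ 1609.34 m/mi = 2.28914 kg/m
2.28914 kg/m ÷ 0.0283495 kg/oz × 1000 m/km = 80747.1 oz/km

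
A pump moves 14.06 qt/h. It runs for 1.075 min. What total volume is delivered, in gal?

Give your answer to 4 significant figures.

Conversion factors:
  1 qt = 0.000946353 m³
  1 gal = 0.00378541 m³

14.06 qt/h → 3.69603×10⁻⁶ m³/s
1.075 min → 64.5 s
V = Q × t = 3.69603×10⁻⁶ × 64.5 = 2.38394×10⁻⁴ m³
In gal: 2.38394×10⁻⁴ / 0.00378541 = 0.0629771 gal

0.06298 gal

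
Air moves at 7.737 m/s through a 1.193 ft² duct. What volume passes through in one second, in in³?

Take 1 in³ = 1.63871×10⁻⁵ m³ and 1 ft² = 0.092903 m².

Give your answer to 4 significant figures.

5.233×10⁴ in³

1.193 ft² × 0.092903 = 0.110833 m²
V = v × A × t = 7.737 m/s × 0.110833 m² × 1 s = 0.857515 m³
0.857515 m³ ÷ (1.63871×10⁻⁵ m³/in³) = 52328.7 in³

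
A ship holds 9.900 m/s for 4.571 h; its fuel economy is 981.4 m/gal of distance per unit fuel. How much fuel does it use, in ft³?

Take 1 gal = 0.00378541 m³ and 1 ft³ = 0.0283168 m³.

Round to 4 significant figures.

4.571 h → 16455.6 s
d = v × t = 9.9 × 16455.6 = 162910 m
981.4 m/gal → 259259 m/m³
V = d / (distance per unit fuel) = 162910 / 259259 = 0.628368 m³
In ft³: 0.628368 / 0.0283168 = 22.1906 ft³

22.19 ft³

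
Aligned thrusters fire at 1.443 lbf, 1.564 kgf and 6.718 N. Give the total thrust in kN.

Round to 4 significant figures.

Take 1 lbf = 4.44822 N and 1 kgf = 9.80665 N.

1.443 lbf × 4.44822 → 6.41878 N
1.564 kgf × 9.80665 → 15.3376 N
6.718 N (already N)
Sum: 6.41878 + 15.3376 + 6.718 = 28.4744 N
In kN: 28.4744 / 1000 = 0.0284744 kN

0.02847 kN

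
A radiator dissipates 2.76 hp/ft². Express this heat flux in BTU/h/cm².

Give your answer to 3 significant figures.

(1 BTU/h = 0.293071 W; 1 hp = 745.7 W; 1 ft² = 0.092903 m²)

7.56 BTU/h/cm²

2.76 hp/ft² × 745.7 W/hp ÷ 0.092903 m²/ft² = 22153.6 W/m²
22153.6 W/m² ÷ 0.293071 W/BTU/h × 0.0001 m²/cm² = 7.55912 BTU/h/cm²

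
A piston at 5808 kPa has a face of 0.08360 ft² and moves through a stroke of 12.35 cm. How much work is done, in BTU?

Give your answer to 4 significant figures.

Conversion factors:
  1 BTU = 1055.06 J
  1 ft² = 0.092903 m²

5.280 BTU

5808 kPa → 5.808×10⁶ Pa
0.08360 ft² → 0.00776669 m²
F = P × A = 5.808×10⁶ × 0.00776669 = 45108.9 N
12.35 cm → 0.1235 m
W = F × d = 45108.9 × 0.1235 = 5570.95 J
In BTU: 5570.95 / 1055.06 = 5.28022 BTU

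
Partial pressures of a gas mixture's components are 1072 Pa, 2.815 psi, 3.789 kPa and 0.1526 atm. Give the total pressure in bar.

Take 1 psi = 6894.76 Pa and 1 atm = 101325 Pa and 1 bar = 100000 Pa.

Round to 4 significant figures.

0.3973 bar

1072 Pa (already Pa)
2.815 psi × 6894.76 = 19408.7 Pa
3.789 kPa × 1000 = 3789 Pa
0.1526 atm × 101325 = 15462.2 Pa
Total: 1072 + 19408.7 + 3789 + 15462.2 = 39731.9 Pa
In bar: 39731.9 / 100000 = 0.397319 bar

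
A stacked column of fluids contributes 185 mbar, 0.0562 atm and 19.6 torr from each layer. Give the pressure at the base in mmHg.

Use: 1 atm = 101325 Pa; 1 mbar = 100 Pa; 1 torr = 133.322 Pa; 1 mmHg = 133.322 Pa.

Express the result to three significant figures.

201 mmHg

185 mbar × 100 = 18500 Pa
0.0562 atm × 101325 = 5694.46 Pa
19.6 torr × 133.322 = 2613.11 Pa
Combined: 18500 + 5694.46 + 2613.11 = 26807.6 Pa
In mmHg: 26807.6 / 133.322 = 201.074 mmHg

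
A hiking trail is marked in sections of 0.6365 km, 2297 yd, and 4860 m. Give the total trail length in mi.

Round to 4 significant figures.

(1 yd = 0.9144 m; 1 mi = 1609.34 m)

0.6365 km × 1000 = 636.5 m
2297 yd × 0.9144 = 2100.38 m
4860 m (already m)
Combined: 636.5 + 2100.38 + 4860 = 7596.88 m
In mi: 7596.88 / 1609.34 = 4.72049 mi

4.720 mi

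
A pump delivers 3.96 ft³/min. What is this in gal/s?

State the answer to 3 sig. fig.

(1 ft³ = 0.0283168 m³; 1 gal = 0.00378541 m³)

3.96 ft³/min × 0.0283168 m³/ft³ ÷ 60 s/min = 0.00186891 m³/s
0.00186891 m³/s ÷ 0.00378541 m³/gal = 0.493714 gal/s

0.494 gal/s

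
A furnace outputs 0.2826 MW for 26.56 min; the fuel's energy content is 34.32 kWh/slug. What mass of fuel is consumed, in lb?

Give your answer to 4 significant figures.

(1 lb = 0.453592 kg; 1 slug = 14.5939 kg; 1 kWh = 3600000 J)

117.3 lb

0.2826 MW → 282600 W
26.56 min → 1593.6 s
E = P × t = 282600 × 1593.6 = 4.50351×10⁸ J
34.32 kWh/slug → 8.466×10⁶ J/kg
m = E / e_s = 4.50351×10⁸ / 8.466×10⁶ = 53.1953 kg
In lb: 53.1953 / 0.453592 = 117.276 lb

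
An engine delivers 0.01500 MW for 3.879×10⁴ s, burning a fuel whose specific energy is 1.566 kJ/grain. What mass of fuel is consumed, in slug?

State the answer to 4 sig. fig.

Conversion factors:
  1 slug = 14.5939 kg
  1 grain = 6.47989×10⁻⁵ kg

1.650 slug

0.01500 MW → 15000 W
E = P × t = 15000 × 38790 = 5.8185×10⁸ J
1.566 kJ/grain → 2.41671×10⁷ J/kg
m = E / e_s = 5.8185×10⁸ / 2.41671×10⁷ = 24.0761 kg
In slug: 24.0761 / 14.5939 = 1.64974 slug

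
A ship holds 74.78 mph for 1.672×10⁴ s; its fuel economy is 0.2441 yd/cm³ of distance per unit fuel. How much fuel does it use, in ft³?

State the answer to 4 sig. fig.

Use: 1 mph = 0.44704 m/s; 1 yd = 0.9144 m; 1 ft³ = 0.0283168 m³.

88.43 ft³

74.78 mph → 33.4297 m/s
d = v × t = 33.4297 × 16720 = 558945 m
0.2441 yd/cm³ → 223205 m/m³
V = d / (distance per unit fuel) = 558945 / 223205 = 2.50418 m³
In ft³: 2.50418 / 0.0283168 = 88.4344 ft³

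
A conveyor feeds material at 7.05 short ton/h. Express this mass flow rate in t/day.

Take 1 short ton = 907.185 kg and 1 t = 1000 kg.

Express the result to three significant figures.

7.05 short ton/h × 907.185 kg/short ton ÷ 3600 s/h = 1.77657 kg/s
1.77657 kg/s ÷ 1000 kg/t × 86400 s/day = 153.496 t/day

153 t/day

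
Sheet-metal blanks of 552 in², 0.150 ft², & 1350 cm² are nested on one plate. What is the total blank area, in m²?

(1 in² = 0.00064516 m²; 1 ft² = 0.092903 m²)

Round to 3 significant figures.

0.505 m²

552 in² × 0.00064516 = 0.356128 m²
0.150 ft² × 0.092903 = 0.0139354 m²
1350 cm² × 0.0001 = 0.135 m²
Total: 0.356128 + 0.0139354 + 0.135 = 0.505063 m²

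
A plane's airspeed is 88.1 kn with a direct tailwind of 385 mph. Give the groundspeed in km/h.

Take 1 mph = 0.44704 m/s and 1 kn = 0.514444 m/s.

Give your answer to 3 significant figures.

88.1 kn × 0.514444 → 45.3225 m/s
385 mph × 0.44704 → 172.11 m/s
Combined: 45.3225 + 172.11 = 217.432 m/s
In km/h: 217.432 / (1/3.6) = 782.755 km/h

783 km/h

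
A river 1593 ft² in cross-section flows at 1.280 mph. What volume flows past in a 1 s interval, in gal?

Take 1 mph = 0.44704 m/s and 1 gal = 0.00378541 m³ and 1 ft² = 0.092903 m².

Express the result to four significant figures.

2.237×10⁴ gal

1.280 mph × 0.44704 = 0.572211 m/s
1593 ft² × 0.092903 = 147.994 m²
V = v × A × t = 0.572211 m/s × 147.994 m² × 1 s = 84.6838 m³
84.6838 m³ ÷ (0.00378541 m³/gal) = 22371.1 gal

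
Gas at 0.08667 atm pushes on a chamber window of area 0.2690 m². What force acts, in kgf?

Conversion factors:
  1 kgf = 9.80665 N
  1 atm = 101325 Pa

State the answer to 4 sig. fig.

240.9 kgf

0.08667 atm × 101325 = 8781.84 Pa
F = P × A = 8781.84 Pa × 0.269 m² = 2362.31 N
2362.31 N ÷ (9.80665 N/kgf) = 240.889 kgf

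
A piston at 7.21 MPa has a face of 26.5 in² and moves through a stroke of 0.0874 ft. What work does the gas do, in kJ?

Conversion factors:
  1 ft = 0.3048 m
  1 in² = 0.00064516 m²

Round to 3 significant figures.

3.28 kJ

7.21 MPa → 7.21×10⁶ Pa
26.5 in² → 0.0170967 m²
F = P × A = 7.21×10⁶ × 0.0170967 = 123267 N
0.0874 ft → 0.0266395 m
W = F × d = 123267 × 0.0266395 = 3283.77 J
In kJ: 3283.77 / 1000 = 3.28377 kJ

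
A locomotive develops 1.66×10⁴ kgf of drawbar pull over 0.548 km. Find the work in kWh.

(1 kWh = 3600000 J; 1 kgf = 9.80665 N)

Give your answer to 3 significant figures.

24.8 kWh

1.66×10⁴ kgf × 9.80665 → 162790 N
0.548 km × 1000 → 548 m
W = F × d = 162790 N × 548 m = 8.92089×10⁷ J
8.92089×10⁷ J ÷ (3600000 J/kWh) = 24.7802 kWh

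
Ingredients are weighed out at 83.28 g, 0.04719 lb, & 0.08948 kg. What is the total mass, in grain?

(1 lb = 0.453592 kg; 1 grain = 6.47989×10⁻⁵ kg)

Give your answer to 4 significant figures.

83.28 g × 0.001 = 0.08328 kg
0.04719 lb × 0.453592 = 0.021405 kg
0.08948 kg (already kg)
Sum: 0.08328 + 0.021405 + 0.08948 = 0.194165 kg
In grain: 0.194165 / 6.47989×10⁻⁵ = 2996.42 grain

2996 grain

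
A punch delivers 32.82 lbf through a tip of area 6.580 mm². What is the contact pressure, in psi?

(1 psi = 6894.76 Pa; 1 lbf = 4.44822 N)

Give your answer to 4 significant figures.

32.82 lbf × 4.44822 → 145.991 N
6.580 mm² × 10⁻⁶ → 6.58×10⁻⁶ m²
P = F / A = 145.991 N / 6.58×10⁻⁶ m² = 2.21871×10⁷ Pa
2.21871×10⁷ Pa ÷ (6894.76 Pa/psi) = 3217.97 psi

3218 psi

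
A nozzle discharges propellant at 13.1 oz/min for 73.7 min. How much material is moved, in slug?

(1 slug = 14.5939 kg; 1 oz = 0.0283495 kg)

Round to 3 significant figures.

13.1 oz/min → 0.00618964 kg/s
73.7 min → 4422 s
m = ṁ × t = 0.00618964 × 4422 = 27.3706 kg
In slug: 27.3706 / 14.5939 = 1.87548 slug

1.88 slug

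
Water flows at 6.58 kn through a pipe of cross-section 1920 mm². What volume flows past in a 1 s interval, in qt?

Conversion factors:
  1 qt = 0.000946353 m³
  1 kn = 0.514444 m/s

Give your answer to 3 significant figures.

6.58 kn × 0.514444 → 3.38504 m/s
1920 mm² × 10⁻⁶ → 0.00192 m²
V = v × A × t = 3.38504 m/s × 0.00192 m² × 1 s = 0.00649928 m³
0.00649928 m³ ÷ (0.000946353 m³/qt) = 6.86771 qt

6.87 qt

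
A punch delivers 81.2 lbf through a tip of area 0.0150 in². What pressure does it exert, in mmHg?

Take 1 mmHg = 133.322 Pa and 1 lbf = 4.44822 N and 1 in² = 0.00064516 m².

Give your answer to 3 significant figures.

2.80×10⁵ mmHg

81.2 lbf × 4.44822 → 361.195 N
0.0150 in² × 0.00064516 → 9.6774×10⁻⁶ m²
P = F / A = 361.195 N / 9.6774×10⁻⁶ m² = 3.73236×10⁷ Pa
3.73236×10⁷ Pa ÷ (133.322 Pa/mmHg) = 279951 mmHg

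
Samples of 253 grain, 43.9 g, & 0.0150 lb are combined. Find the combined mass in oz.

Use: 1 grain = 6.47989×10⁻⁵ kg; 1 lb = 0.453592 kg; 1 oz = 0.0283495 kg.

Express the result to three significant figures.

253 grain × 6.47989×10⁻⁵ → 0.0163941 kg
43.9 g × 0.001 → 0.0439 kg
0.0150 lb × 0.453592 → 0.00680388 kg
Total: 0.0163941 + 0.0439 + 0.00680388 = 0.067098 kg
In oz: 0.067098 / 0.0283495 = 2.36681 oz

2.37 oz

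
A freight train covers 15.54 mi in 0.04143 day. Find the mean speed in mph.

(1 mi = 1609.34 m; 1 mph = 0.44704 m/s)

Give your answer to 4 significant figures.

15.54 mi × 1609.34 → 25009.1 m
0.04143 day × 86400 → 3579.55 s
v = d / t = 25009.1 m / 3579.55 s = 6.98666 m/s
6.98666 m/s ÷ (0.44704 m/s/mph) = 15.6287 mph

15.63 mph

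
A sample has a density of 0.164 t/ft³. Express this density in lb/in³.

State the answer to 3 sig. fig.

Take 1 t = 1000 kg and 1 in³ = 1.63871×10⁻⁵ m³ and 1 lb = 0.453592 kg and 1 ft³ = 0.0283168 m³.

0.164 t/ft³ × 1000 kg/t ÷ 0.0283168 m³/ft³ = 5791.61 kg/m³
5791.61 kg/m³ ÷ 0.453592 kg/lb × 1.63871×10⁻⁵ m³/in³ = 0.209236 lb/in³

0.209 lb/in³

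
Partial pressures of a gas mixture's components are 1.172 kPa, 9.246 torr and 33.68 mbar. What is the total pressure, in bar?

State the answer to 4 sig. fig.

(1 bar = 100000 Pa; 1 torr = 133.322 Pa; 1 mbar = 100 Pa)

1.172 kPa × 1000 → 1172 Pa
9.246 torr × 133.322 → 1232.7 Pa
33.68 mbar × 100 → 3368 Pa
Total: 1172 + 1232.7 + 3368 = 5772.7 Pa
In bar: 5772.7 / 100000 = 0.057727 bar

0.05773 bar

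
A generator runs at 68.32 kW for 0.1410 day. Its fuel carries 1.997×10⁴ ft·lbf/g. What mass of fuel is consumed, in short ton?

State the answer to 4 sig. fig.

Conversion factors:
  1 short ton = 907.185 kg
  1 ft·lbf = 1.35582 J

68.32 kW → 68320 W
0.1410 day → 12182.4 s
E = P × t = 68320 × 12182.4 = 8.32302×10⁸ J
1.997×10⁴ ft·lbf/g → 2.70757×10⁷ J/kg
m = E / e_s = 8.32302×10⁸ / 2.70757×10⁷ = 30.7398 kg
In short ton: 30.7398 / 907.185 = 0.0338848 short ton

0.03388 short ton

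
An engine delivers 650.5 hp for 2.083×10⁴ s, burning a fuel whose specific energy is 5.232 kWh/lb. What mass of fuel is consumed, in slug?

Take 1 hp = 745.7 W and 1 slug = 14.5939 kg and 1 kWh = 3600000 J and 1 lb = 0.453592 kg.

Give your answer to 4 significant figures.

650.5 hp → 485078 W
E = P × t = 485078 × 20830 = 1.01042×10¹⁰ J
5.232 kWh/lb → 4.15245×10⁷ J/kg
m = E / e_s = 1.01042×10¹⁰ / 4.15245×10⁷ = 243.331 kg
In slug: 243.331 / 14.5939 = 16.6735 slug

16.67 slug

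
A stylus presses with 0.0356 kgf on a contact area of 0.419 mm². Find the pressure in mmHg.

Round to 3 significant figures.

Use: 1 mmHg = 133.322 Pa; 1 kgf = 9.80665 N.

0.0356 kgf × 9.80665 → 0.349117 N
0.419 mm² × 10⁻⁶ → 4.19×10⁻⁷ m²
P = F / A = 0.349117 N / 4.19×10⁻⁷ m² = 833215 Pa
833215 Pa ÷ (133.322 Pa/mmHg) = 6249.64 mmHg

6250 mmHg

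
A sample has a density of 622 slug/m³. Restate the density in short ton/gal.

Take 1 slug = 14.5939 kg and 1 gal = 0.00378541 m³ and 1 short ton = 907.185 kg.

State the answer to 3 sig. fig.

622 slug/m³ × 14.5939 kg/slug = 9077.41 kg/m³
9077.41 kg/m³ ÷ 907.185 kg/short ton × 0.00378541 m³/gal = 0.0378773 short ton/gal

0.0379 short ton/gal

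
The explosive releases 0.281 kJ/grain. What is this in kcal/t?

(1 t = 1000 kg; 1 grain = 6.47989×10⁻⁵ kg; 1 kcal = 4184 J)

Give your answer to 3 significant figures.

1.04×10⁶ kcal/t

0.281 kJ/grain × 1000 J/kJ ÷ 6.47989×10⁻⁵ kg/grain = 4.33649×10⁶ J/kg
4.33649×10⁶ J/kg ÷ 4184 J/kcal × 1000 kg/t = 1.03645×10⁶ kcal/t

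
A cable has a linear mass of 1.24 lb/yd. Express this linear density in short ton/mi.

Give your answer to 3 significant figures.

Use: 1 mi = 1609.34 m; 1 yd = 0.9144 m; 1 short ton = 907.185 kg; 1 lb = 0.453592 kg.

1.24 lb/yd × 0.453592 kg/lb ÷ 0.9144 m/yd = 0.615107 kg/m
0.615107 kg/m ÷ 907.185 kg/short ton × 1609.34 m/mi = 1.0912 short ton/mi

1.09 short ton/mi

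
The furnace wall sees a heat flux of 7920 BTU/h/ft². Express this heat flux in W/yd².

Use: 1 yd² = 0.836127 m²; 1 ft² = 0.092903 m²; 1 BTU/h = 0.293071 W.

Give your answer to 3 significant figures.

2.09×10⁴ W/yd²

7920 BTU/h/ft² × 0.293071 W/BTU/h ÷ 0.092903 m²/ft² = 24984.4 W/m²
24984.4 W/m² × 0.836127 m²/yd² = 20890.1 W/yd²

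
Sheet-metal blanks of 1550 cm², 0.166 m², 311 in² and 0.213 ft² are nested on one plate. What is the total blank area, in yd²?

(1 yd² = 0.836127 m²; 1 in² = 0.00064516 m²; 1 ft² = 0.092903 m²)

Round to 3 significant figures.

0.648 yd²

1550 cm² × 0.0001 = 0.155 m²
0.166 m² (already m²)
311 in² × 0.00064516 = 0.200645 m²
0.213 ft² × 0.092903 = 0.0197883 m²
Combined: 0.155 + 0.166 + 0.200645 + 0.0197883 = 0.541433 m²
In yd²: 0.541433 / 0.836127 = 0.647549 yd²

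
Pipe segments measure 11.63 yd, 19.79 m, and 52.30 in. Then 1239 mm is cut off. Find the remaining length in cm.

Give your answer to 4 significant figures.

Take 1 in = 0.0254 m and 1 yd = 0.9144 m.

11.63 yd × 0.9144 = 10.6345 m
19.79 m (already m)
52.30 in × 0.0254 = 1.32842 m
1239 mm × 0.001 = 1.239 m
Net: 10.6345 + 19.79 + 1.32842 − 1.239 = 30.5139 m
In cm: 30.5139 / 0.01 = 3051.39 cm

3051 cm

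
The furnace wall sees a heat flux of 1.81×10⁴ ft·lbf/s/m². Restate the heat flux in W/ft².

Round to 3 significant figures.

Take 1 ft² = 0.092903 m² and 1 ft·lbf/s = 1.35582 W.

1.81×10⁴ ft·lbf/s/m² × 1.35582 W/ft·lbf/s = 24540.3 W/m²
24540.3 W/m² × 0.092903 m²/ft² = 2279.87 W/ft²

2280 W/ft²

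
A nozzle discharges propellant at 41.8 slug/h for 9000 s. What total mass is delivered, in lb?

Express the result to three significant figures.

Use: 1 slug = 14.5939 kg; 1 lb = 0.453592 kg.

3360 lb

41.8 slug/h → 0.169451 kg/s
m = ṁ × t = 0.169451 × 9000 = 1525.06 kg
In lb: 1525.06 / 0.453592 = 3362.18 lb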